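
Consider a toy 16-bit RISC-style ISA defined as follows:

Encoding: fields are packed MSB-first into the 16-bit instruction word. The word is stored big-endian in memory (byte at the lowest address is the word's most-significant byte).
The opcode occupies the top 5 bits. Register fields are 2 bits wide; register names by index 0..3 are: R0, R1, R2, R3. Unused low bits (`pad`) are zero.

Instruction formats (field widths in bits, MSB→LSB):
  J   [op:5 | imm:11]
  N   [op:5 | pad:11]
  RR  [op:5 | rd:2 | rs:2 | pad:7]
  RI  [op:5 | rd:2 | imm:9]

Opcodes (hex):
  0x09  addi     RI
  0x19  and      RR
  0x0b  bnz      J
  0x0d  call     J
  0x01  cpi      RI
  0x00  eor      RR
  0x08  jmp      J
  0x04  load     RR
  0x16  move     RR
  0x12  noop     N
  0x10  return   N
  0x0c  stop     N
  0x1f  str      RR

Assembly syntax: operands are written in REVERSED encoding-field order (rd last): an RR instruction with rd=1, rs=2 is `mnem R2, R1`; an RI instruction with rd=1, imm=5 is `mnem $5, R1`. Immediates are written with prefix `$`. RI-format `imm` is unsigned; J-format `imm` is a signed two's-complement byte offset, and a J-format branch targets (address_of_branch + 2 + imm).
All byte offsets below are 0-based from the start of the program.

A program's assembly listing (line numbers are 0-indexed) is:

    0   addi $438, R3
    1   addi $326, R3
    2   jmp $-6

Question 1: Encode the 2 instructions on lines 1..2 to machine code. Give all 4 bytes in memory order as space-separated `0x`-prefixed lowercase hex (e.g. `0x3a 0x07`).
0x4f 0x46 0x47 0xfa

L1: addi op=0x9:5|rd=3:2|imm=326:9 ⇒ 0x4f46 ⇒ big 4f 46
L2: jmp op=0x8:5|imm=-6:11 ⇒ 0x47fa ⇒ big 47 fa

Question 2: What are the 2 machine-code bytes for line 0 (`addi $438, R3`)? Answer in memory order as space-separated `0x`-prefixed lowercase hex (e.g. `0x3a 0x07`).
0x4f 0xb6

0. addi fields op=0x9:5|rd=3:2|imm=438:9 → word 4fb6h → 4f b6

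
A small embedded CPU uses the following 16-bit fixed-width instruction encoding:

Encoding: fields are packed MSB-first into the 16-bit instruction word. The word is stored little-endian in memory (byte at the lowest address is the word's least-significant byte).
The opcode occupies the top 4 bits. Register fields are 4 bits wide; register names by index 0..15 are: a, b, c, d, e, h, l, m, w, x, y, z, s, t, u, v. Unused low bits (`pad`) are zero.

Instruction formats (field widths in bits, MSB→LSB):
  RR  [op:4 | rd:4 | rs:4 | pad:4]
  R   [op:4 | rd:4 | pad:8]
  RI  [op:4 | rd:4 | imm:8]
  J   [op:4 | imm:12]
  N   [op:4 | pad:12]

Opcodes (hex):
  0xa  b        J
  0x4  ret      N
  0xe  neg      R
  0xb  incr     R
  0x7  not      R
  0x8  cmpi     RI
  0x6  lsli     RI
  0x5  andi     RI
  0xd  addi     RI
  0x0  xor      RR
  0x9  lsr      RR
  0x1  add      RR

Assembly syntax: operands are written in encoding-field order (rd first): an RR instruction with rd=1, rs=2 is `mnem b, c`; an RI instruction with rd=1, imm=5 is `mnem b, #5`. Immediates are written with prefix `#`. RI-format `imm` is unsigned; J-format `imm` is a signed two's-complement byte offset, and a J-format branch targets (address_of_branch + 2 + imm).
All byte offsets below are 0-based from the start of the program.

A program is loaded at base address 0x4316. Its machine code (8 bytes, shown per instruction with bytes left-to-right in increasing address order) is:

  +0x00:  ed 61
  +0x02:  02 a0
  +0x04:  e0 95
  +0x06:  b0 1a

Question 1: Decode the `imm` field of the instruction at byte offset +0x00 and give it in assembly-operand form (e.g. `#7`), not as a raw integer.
@+00  little-endian(ed 61) = 0x61ed
  top 4b → 0x6 → lsli [RI]
  rd@[11:8]=0x1 ⇒ b
  imm@[7:0]=0xed ⇒ #237

#237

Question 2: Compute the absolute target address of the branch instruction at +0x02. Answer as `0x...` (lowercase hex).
@+02  little-endian(02 a0) = 0xa002
  op=0xa002>>12=0xa ⇒ b (J)
  imm: (w>>0)&0xfff=0x2 → #2
  target = base 0x4316 + off 0x02 + 2 + imm 2 = 0x431c

0x431c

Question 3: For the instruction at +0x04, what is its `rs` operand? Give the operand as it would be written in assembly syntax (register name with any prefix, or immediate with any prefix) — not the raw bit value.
u

+0x04: e0 95 ⇒ word 0x95e0 (little)
  top 4b → 0x9 → lsr [RR]
  rd@[11:8]=0x5 ⇒ h
  rs@[7:4]=0xe ⇒ u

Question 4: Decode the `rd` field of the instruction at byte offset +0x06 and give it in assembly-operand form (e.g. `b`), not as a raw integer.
y

[06] b0 1a → 0x1ab0
  op=0x1ab0>>12=0x1 ⇒ add (RR)
  [11:8] rd=10 = y
  [7:4] rs=11 = z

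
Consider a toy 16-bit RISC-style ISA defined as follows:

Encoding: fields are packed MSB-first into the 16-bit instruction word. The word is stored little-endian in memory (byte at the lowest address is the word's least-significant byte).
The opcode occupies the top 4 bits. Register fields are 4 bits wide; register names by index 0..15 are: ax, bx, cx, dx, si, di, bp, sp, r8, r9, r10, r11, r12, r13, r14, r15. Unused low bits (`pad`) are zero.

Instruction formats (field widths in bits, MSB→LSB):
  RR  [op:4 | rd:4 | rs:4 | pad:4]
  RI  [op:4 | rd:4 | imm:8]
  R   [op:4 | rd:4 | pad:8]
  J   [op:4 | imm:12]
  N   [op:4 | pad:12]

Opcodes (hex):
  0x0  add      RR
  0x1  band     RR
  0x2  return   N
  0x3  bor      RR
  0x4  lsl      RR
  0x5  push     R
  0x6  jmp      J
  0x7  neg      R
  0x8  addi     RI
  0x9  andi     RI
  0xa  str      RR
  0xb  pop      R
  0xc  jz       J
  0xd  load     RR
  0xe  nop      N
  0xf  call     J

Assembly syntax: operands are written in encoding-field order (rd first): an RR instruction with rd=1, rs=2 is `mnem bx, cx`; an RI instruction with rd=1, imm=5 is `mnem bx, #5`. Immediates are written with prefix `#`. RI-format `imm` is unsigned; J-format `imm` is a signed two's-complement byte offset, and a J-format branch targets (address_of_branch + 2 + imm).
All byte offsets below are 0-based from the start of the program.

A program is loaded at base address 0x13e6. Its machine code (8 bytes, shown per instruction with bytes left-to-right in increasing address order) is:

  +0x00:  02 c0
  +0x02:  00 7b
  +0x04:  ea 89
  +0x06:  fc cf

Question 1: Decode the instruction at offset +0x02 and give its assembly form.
neg r11

[02] 00 7b → 0x7b00
  top 4b → 0x7 → neg [R]
  rd: (w>>8)&0xf=0xb → r11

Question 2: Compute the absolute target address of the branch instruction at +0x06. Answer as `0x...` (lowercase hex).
off 0x06: read fc cf as little → 0xcffc
  opcode bits[15:12]=0xc: jz/J
  [11:0] imm=4092 (s12→-4) = #-4
  target = base 0x13e6 + off 0x06 + 2 + imm -4 = 0x13ea

0x13ea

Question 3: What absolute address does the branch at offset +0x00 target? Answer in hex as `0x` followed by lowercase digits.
0x13ea

off 0x00: read 02 c0 as little → 0xc002
  top 4b → 0xc → jz [J]
  [11:0] imm=2 = #2
  target = base 0x13e6 + off 0x00 + 2 + imm 2 = 0x13ea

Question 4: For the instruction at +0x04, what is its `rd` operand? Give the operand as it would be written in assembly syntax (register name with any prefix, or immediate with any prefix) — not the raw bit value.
r9

+0x04: ea 89 ⇒ word 0x89ea (little)
  op=0x89ea>>12=0x8 ⇒ addi (RI)
  rd@[11:8]=0x9 ⇒ r9
  imm@[7:0]=0xea ⇒ #234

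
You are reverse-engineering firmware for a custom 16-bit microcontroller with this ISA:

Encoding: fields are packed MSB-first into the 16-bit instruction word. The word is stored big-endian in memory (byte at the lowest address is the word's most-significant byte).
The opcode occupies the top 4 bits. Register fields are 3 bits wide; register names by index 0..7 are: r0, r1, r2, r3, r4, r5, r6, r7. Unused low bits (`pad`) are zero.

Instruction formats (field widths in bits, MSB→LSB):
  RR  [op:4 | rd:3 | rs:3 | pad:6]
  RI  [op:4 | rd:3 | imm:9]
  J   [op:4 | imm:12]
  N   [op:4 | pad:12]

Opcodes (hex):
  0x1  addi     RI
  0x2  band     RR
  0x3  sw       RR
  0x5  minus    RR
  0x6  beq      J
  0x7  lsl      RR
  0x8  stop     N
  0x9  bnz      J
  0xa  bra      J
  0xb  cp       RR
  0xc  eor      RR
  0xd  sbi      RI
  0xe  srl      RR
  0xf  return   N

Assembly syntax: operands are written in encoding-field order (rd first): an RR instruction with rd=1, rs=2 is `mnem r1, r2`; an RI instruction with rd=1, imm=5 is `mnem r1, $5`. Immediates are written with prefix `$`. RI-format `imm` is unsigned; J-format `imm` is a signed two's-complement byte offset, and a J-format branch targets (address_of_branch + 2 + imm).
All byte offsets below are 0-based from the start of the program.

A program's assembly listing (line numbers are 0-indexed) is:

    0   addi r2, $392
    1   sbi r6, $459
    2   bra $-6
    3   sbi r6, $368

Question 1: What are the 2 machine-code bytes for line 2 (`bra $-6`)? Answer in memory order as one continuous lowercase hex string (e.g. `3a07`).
2. bra fields op=0xa:4|imm=-6:12 → word affah → af fa

affa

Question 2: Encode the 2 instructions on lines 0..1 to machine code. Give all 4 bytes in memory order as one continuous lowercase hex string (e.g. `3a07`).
0. addi fields op=0x1:4|rd=2:3|imm=392:9 → word 1588h → 15 88
1. sbi fields op=0xd:4|rd=6:3|imm=459:9 → word ddcbh → dd cb

1588ddcb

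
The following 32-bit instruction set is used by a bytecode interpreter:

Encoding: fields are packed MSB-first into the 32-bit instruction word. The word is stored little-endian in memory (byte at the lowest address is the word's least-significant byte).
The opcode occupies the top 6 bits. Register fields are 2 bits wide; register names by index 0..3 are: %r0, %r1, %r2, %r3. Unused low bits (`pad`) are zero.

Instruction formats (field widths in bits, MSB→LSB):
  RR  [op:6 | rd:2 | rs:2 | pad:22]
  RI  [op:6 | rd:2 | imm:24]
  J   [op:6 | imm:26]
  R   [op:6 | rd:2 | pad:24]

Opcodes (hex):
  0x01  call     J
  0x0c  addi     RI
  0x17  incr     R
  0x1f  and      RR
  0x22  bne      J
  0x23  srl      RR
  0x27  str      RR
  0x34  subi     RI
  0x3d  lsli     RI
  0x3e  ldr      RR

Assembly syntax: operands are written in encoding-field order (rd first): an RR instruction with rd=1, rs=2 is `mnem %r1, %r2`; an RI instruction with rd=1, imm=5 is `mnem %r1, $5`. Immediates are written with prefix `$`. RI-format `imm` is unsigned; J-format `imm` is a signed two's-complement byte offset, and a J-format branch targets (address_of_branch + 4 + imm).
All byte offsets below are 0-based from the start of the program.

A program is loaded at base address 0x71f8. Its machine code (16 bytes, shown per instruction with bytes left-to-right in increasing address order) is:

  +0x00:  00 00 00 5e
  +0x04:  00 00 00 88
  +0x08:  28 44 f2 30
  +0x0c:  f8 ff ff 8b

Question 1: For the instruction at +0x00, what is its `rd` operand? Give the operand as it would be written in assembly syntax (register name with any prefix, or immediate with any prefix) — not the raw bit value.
@+00  little-endian(00 00 00 5e) = 0x5e000000
  opcode bits[31:26]=0x17: incr/R
  rd: (w>>24)&0x3=0x2 → %r2

%r2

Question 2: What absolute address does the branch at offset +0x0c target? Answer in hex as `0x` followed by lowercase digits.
+0x0c: f8 ff ff 8b ⇒ word 0x8bfffff8 (little)
  opcode bits[31:26]=0x22: bne/J
  [25:0] imm=67108856 (s26→-8) = $-8
  target = base 0x71f8 + off 0x0c + 4 + imm -8 = 0x7200

0x7200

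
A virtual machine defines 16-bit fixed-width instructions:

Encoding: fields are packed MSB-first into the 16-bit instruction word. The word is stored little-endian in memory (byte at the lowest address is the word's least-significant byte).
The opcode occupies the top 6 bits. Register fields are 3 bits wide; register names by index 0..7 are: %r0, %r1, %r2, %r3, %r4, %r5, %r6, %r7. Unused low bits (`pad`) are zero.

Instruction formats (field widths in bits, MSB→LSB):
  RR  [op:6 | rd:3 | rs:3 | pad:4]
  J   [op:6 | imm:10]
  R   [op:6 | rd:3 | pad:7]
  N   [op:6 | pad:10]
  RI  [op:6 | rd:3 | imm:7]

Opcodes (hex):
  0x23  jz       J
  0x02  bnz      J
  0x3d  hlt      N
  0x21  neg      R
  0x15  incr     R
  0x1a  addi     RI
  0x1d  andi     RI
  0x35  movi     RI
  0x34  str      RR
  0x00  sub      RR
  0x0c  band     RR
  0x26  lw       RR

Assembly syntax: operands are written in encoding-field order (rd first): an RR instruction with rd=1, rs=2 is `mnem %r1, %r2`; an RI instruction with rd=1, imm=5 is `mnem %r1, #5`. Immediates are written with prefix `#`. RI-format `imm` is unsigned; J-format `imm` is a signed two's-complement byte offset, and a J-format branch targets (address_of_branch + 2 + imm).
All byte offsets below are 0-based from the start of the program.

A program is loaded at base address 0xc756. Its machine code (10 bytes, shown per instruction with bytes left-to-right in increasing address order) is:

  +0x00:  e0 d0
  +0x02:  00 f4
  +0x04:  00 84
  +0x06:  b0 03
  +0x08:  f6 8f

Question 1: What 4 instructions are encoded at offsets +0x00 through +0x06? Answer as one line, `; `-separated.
@+00  little-endian(e0 d0) = 0xd0e0
  op=0xd0e0>>10=0x34 ⇒ str (RR)
  rd@[9:7]=0x1 ⇒ %r1
  rs@[6:4]=0x6 ⇒ %r6
@+02  little-endian(00 f4) = 0xf400
  op=0xf400>>10=0x3d ⇒ hlt (N)
@+04  little-endian(00 84) = 0x8400
  op=0x8400>>10=0x21 ⇒ neg (R)
  rd@[9:7]=0x0 ⇒ %r0
@+06  little-endian(b0 03) = 0x03b0
  op=0x03b0>>10=0x0 ⇒ sub (RR)
  rd@[9:7]=0x7 ⇒ %r7
  rs@[6:4]=0x3 ⇒ %r3

str %r1, %r6; hlt; neg %r0; sub %r7, %r3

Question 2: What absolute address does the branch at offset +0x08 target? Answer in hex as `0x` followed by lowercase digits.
0xc756

off 0x08: read f6 8f as little → 0x8ff6
  top 6b → 0x23 → jz [J]
  imm: (w>>0)&0x3ff=0x3f6 (s10→-10) → #-10
  target = base 0xc756 + off 0x08 + 2 + imm -10 = 0xc756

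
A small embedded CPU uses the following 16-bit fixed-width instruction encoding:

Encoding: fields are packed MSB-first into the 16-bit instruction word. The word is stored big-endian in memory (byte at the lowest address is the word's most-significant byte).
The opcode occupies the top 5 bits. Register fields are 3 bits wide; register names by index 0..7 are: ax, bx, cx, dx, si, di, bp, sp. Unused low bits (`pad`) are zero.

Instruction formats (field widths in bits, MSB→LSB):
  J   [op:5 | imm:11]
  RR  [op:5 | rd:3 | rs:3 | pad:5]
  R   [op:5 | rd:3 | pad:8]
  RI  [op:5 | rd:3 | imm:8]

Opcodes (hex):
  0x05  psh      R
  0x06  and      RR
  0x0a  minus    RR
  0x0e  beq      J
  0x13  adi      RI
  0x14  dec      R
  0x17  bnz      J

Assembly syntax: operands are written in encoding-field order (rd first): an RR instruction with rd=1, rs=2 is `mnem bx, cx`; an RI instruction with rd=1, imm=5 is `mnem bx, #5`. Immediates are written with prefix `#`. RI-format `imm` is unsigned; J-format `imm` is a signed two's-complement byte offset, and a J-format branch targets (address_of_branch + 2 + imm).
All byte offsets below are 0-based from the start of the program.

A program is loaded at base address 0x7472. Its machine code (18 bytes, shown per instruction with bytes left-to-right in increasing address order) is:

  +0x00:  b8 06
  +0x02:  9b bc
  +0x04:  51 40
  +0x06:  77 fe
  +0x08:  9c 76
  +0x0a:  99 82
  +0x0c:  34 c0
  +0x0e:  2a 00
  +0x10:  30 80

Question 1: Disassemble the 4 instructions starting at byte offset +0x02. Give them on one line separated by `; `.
adi dx, #188; minus bx, cx; beq #-2; adi si, #118

@+02  big-endian(9b bc) = 0x9bbc
  op=0x9bbc>>11=0x13 ⇒ adi (RI)
  [10:8] rd=3 = dx
  [7:0] imm=188 = #188
@+04  big-endian(51 40) = 0x5140
  op=0x5140>>11=0xa ⇒ minus (RR)
  [10:8] rd=1 = bx
  [7:5] rs=2 = cx
@+06  big-endian(77 fe) = 0x77fe
  op=0x77fe>>11=0xe ⇒ beq (J)
  [10:0] imm=2046 (s11→-2) = #-2
@+08  big-endian(9c 76) = 0x9c76
  op=0x9c76>>11=0x13 ⇒ adi (RI)
  [10:8] rd=4 = si
  [7:0] imm=118 = #118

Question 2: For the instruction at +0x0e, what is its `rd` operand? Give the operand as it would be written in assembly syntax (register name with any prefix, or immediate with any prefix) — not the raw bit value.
cx

off 0x0e: read 2a 00 as big → 0x2a00
  op=0x2a00>>11=0x5 ⇒ psh (R)
  rd: (w>>8)&0x7=0x2 → cx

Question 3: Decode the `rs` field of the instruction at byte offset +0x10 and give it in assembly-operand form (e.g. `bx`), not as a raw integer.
si

@+10  big-endian(30 80) = 0x3080
  opcode bits[15:11]=0x6: and/RR
  [10:8] rd=0 = ax
  [7:5] rs=4 = si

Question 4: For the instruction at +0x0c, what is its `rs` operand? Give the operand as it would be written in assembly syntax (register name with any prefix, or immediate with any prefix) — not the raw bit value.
bp

[0c] 34 c0 → 0x34c0
  op=0x34c0>>11=0x6 ⇒ and (RR)
  rd: (w>>8)&0x7=0x4 → si
  rs: (w>>5)&0x7=0x6 → bp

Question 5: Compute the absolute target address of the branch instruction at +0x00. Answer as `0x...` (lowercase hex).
0x747a

@+00  big-endian(b8 06) = 0xb806
  op=0xb806>>11=0x17 ⇒ bnz (J)
  imm@[10:0]=0x6 ⇒ #6
  target = base 0x7472 + off 0x00 + 2 + imm 6 = 0x747a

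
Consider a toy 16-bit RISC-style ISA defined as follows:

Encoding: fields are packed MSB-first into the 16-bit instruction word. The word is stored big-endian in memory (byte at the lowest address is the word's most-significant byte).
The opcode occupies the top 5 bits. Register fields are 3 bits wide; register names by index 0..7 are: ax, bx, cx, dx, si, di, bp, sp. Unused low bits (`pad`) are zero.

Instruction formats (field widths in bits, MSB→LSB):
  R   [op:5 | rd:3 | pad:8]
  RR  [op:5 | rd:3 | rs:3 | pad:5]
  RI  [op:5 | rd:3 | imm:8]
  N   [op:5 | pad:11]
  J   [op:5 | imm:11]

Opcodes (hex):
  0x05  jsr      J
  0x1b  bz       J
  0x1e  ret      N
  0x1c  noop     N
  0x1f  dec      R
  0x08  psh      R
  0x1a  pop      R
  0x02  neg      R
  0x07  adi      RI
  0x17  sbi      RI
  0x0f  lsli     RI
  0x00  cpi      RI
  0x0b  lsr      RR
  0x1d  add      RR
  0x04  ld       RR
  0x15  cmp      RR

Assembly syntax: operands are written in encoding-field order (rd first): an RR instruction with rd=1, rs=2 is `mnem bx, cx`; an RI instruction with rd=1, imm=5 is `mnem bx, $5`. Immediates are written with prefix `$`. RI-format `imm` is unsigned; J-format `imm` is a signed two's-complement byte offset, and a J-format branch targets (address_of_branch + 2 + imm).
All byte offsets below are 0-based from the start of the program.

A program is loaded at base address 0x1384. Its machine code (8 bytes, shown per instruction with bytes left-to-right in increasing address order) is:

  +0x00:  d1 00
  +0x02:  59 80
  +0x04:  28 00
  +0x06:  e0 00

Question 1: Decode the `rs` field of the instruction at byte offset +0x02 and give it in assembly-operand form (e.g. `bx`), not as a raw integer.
[02] 59 80 → 0x5980
  opcode bits[15:11]=0xb: lsr/RR
  rd@[10:8]=0x1 ⇒ bx
  rs@[7:5]=0x4 ⇒ si

si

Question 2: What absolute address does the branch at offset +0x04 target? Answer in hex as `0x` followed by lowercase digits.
off 0x04: read 28 00 as big → 0x2800
  top 5b → 0x5 → jsr [J]
  [10:0] imm=0 = $0
  target = base 0x1384 + off 0x04 + 2 + imm 0 = 0x138a

0x138a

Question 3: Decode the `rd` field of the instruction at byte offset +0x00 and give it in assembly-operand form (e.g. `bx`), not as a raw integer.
off 0x00: read d1 00 as big → 0xd100
  opcode bits[15:11]=0x1a: pop/R
  rd: (w>>8)&0x7=0x1 → bx

bx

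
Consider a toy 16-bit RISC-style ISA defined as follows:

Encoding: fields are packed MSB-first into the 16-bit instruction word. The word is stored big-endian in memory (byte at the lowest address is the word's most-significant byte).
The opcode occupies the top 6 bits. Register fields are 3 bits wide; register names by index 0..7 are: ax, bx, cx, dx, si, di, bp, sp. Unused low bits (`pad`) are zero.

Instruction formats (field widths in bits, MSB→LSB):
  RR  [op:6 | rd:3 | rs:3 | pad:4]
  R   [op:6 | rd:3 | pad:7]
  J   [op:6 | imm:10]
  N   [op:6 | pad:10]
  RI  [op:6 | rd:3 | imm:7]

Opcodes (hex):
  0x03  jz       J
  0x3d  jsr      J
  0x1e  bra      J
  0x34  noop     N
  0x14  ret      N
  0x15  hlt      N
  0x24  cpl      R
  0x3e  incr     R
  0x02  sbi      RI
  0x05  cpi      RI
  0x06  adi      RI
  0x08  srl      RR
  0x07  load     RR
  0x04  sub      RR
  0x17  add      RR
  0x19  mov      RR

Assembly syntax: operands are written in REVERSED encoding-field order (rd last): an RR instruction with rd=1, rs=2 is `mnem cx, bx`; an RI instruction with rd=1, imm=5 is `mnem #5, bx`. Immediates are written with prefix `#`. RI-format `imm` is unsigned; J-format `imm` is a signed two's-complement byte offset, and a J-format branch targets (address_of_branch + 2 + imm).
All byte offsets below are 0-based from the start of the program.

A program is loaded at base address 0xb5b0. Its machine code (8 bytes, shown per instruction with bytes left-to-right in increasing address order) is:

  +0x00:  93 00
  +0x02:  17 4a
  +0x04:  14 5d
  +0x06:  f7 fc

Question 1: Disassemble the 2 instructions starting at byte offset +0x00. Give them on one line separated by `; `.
off 0x00: read 93 00 as big → 0x9300
  opcode bits[15:10]=0x24: cpl/R
  rd@[9:7]=0x6 ⇒ bp
off 0x02: read 17 4a as big → 0x174a
  opcode bits[15:10]=0x5: cpi/RI
  rd@[9:7]=0x6 ⇒ bp
  imm@[6:0]=0x4a ⇒ #74

cpl bp; cpi #74, bp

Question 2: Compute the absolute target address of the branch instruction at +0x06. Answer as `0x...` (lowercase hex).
0xb5b4

off 0x06: read f7 fc as big → 0xf7fc
  op=0xf7fc>>10=0x3d ⇒ jsr (J)
  [9:0] imm=1020 (s10→-4) = #-4
  target = base 0xb5b0 + off 0x06 + 2 + imm -4 = 0xb5b4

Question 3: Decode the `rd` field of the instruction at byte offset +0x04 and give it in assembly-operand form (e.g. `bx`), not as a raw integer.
off 0x04: read 14 5d as big → 0x145d
  top 6b → 0x5 → cpi [RI]
  rd: (w>>7)&0x7=0x0 → ax
  imm: (w>>0)&0x7f=0x5d → #93

ax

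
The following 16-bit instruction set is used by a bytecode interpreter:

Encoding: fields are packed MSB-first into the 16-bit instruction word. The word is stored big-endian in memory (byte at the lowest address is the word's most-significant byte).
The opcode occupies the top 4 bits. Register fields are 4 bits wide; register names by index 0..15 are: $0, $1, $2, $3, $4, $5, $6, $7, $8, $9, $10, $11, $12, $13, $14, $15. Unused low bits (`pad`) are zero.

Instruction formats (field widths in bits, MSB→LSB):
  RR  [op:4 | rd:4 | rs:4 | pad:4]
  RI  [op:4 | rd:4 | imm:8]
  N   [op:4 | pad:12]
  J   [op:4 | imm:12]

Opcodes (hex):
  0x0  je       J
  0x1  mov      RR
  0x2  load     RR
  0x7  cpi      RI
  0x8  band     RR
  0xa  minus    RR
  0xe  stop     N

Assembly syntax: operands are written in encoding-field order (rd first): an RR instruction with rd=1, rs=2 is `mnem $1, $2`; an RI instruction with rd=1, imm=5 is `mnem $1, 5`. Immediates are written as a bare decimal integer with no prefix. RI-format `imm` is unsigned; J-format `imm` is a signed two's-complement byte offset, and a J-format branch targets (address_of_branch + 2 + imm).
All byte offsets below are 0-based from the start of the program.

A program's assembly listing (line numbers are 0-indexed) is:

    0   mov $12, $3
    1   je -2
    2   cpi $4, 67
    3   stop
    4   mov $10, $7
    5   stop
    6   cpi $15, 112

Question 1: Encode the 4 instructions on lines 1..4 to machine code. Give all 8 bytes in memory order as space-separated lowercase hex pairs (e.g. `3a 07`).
line 1 (je): pack op=0x0:4|imm=-2:12 = 0x0ffe; big→ 0f fe
line 2 (cpi): pack op=0x7:4|rd=4:4|imm=67:8 = 0x7443; big→ 74 43
line 3 (stop): pack op=0xe:4|pad=0:12 = 0xe000; big→ e0 00
line 4 (mov): pack op=0x1:4|rd=10:4|rs=7:4|pad=0:4 = 0x1a70; big→ 1a 70

0f fe 74 43 e0 00 1a 70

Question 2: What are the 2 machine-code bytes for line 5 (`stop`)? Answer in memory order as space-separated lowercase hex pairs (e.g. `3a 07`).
e0 00

line 5 (stop): pack op=0xe:4|pad=0:12 = 0xe000; big→ e0 00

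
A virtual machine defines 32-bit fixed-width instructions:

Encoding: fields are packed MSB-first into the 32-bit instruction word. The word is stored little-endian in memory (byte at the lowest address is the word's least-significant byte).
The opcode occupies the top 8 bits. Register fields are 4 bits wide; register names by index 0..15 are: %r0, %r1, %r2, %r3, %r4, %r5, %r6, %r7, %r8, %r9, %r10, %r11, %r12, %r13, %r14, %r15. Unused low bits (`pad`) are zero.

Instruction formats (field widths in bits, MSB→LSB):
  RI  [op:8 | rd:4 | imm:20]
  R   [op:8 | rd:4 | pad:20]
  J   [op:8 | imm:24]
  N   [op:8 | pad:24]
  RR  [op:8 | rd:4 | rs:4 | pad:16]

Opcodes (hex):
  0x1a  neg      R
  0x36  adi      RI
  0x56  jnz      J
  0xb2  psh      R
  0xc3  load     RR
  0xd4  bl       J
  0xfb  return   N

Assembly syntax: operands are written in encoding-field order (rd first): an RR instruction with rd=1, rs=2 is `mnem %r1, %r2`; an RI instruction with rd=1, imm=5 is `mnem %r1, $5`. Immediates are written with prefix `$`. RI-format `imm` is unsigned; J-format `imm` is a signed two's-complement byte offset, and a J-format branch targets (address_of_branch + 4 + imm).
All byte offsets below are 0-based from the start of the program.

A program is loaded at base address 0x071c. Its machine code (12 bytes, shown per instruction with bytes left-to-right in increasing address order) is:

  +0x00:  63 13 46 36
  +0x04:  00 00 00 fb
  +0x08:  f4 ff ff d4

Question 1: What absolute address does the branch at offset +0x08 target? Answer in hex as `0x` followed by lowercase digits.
0x071c

+0x08: f4 ff ff d4 ⇒ word 0xd4fffff4 (little)
  opcode bits[31:24]=0xd4: bl/J
  imm@[23:0]=0xfffff4 (s24→-12) ⇒ $-12
  target = base 0x071c + off 0x08 + 4 + imm -12 = 0x071c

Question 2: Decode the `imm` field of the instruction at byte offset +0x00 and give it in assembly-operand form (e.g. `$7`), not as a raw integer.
off 0x00: read 63 13 46 36 as little → 0x36461363
  top 8b → 0x36 → adi [RI]
  rd: (w>>20)&0xf=0x4 → %r4
  imm: (w>>0)&0xfffff=0x61363 → $398179

$398179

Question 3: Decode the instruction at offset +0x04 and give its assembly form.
return

[04] 00 00 00 fb → 0xfb000000
  top 8b → 0xfb → return [N]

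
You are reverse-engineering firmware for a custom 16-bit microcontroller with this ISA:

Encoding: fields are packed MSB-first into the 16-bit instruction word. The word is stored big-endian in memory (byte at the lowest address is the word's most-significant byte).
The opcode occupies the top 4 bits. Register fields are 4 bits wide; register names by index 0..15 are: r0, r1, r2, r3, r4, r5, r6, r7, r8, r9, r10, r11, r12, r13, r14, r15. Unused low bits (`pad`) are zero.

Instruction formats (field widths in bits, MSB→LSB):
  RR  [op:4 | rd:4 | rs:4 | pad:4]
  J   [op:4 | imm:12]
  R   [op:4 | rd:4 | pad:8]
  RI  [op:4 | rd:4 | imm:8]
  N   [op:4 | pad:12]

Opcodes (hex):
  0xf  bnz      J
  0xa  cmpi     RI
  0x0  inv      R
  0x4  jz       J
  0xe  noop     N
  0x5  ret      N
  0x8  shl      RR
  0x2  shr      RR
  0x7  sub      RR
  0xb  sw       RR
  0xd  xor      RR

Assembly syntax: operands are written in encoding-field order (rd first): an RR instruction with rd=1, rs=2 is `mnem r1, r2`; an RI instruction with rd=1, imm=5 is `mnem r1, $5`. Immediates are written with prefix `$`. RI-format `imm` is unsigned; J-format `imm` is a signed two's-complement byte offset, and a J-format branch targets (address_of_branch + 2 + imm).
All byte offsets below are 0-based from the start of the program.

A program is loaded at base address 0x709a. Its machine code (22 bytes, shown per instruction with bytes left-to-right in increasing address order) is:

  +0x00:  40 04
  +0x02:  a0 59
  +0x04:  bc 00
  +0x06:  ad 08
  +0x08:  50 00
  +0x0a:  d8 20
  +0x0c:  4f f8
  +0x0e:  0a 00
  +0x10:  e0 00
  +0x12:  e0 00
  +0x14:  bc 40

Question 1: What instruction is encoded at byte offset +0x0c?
jz $-8

@+0c  big-endian(4f f8) = 0x4ff8
  opcode bits[15:12]=0x4: jz/J
  imm@[11:0]=0xff8 (s12→-8) ⇒ $-8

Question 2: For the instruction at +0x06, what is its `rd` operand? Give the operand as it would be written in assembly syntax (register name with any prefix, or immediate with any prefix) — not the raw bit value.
@+06  big-endian(ad 08) = 0xad08
  opcode bits[15:12]=0xa: cmpi/RI
  [11:8] rd=13 = r13
  [7:0] imm=8 = $8

r13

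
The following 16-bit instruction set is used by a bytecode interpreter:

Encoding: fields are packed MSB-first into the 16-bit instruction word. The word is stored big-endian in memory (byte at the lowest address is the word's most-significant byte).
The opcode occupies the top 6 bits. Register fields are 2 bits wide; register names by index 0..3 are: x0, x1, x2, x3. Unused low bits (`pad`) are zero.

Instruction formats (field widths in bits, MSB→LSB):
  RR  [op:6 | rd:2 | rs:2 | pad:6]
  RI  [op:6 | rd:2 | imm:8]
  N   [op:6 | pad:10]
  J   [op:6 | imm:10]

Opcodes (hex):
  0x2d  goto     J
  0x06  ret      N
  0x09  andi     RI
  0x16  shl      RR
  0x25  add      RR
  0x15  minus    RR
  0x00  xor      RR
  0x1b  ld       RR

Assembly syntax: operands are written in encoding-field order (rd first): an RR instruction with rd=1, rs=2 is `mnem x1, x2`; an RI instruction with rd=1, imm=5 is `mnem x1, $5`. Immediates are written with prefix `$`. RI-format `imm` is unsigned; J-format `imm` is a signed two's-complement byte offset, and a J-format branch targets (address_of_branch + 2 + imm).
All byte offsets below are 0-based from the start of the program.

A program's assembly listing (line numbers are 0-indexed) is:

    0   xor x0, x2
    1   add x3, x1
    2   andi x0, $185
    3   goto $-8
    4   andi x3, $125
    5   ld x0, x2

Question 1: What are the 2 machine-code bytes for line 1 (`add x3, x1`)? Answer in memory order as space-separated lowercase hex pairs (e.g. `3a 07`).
97 40

1. add fields op=0x25:6|rd=3:2|rs=1:2|pad=0:6 → word 9740h → 97 40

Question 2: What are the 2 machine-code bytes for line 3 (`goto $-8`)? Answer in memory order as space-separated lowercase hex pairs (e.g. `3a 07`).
line 3 (goto): pack op=0x2d:6|imm=-8:10 = 0xb7f8; big→ b7 f8

b7 f8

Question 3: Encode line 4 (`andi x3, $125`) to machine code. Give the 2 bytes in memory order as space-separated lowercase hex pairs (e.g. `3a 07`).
L4: andi op=0x9:6|rd=3:2|imm=125:8 ⇒ 0x277d ⇒ big 27 7d

27 7d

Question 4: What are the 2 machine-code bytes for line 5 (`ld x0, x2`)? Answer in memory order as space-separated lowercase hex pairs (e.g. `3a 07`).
5. ld fields op=0x1b:6|rd=0:2|rs=2:2|pad=0:6 → word 6c80h → 6c 80

6c 80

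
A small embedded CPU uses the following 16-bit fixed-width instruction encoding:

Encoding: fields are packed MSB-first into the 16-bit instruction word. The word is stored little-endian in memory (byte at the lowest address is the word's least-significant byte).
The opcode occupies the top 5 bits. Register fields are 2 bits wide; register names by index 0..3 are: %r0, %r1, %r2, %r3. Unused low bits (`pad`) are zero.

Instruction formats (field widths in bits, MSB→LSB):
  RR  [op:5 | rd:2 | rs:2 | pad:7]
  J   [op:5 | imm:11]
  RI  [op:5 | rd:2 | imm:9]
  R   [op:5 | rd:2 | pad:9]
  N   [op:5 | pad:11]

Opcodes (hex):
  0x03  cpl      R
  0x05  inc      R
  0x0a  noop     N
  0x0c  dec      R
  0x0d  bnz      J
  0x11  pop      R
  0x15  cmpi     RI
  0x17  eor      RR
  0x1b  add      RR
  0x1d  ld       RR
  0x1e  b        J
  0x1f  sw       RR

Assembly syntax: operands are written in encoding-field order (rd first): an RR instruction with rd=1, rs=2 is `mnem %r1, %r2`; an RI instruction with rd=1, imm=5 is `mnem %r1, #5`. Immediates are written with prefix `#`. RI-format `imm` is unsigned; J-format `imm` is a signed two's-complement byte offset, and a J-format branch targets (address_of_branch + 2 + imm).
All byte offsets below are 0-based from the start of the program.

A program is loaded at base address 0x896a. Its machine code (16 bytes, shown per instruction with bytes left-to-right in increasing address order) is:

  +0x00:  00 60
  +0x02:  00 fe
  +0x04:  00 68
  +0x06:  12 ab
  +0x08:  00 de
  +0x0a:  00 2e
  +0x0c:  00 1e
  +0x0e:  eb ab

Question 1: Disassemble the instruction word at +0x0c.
off 0x0c: read 00 1e as little → 0x1e00
  op=0x1e00>>11=0x3 ⇒ cpl (R)
  rd@[10:9]=0x3 ⇒ %r3

cpl %r3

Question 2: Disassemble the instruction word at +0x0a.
inc %r3

[0a] 00 2e → 0x2e00
  opcode bits[15:11]=0x5: inc/R
  [10:9] rd=3 = %r3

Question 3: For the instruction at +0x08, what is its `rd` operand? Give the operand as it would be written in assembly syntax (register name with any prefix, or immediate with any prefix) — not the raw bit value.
%r3

+0x08: 00 de ⇒ word 0xde00 (little)
  opcode bits[15:11]=0x1b: add/RR
  [10:9] rd=3 = %r3
  [8:7] rs=0 = %r0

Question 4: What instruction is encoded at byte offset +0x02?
sw %r3, %r0

@+02  little-endian(00 fe) = 0xfe00
  top 5b → 0x1f → sw [RR]
  rd: (w>>9)&0x3=0x3 → %r3
  rs: (w>>7)&0x3=0x0 → %r0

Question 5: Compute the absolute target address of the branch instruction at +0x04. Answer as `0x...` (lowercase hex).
0x8970

[04] 00 68 → 0x6800
  opcode bits[15:11]=0xd: bnz/J
  [10:0] imm=0 = #0
  target = base 0x896a + off 0x04 + 2 + imm 0 = 0x8970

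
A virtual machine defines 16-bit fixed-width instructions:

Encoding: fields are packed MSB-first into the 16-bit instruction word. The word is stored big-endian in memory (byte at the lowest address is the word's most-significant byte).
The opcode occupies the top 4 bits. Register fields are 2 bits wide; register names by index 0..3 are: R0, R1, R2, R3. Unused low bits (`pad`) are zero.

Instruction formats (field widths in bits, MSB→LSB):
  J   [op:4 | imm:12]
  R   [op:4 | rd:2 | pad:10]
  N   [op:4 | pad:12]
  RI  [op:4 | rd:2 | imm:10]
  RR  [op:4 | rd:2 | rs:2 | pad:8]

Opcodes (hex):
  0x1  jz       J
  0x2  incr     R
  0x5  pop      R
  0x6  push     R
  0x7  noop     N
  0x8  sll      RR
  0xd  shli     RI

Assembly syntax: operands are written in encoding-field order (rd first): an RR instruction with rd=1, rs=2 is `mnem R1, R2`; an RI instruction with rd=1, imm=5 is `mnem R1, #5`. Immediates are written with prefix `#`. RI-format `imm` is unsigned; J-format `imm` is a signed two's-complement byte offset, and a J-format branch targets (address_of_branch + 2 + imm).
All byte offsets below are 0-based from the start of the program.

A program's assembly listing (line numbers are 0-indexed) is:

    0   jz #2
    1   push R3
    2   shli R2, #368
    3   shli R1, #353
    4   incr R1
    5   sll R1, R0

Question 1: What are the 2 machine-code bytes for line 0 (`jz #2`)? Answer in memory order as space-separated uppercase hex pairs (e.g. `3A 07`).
10 02

0. jz fields op=0x1:4|imm=2:12 → word 1002h → 10 02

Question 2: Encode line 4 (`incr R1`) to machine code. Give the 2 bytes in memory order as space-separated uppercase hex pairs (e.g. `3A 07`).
24 00

line 4 (incr): pack op=0x2:4|rd=1:2|pad=0:10 = 0x2400; big→ 24 00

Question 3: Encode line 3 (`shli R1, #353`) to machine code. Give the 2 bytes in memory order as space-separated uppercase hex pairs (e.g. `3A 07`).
D5 61

L3: shli op=0xd:4|rd=1:2|imm=353:10 ⇒ 0xd561 ⇒ big d5 61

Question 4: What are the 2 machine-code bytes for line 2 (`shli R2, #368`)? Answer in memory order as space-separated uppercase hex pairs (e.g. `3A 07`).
D9 70

2. shli fields op=0xd:4|rd=2:2|imm=368:10 → word d970h → d9 70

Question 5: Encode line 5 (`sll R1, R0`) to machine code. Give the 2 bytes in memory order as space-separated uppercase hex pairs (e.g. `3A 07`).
84 00

line 5 (sll): pack op=0x8:4|rd=1:2|rs=0:2|pad=0:8 = 0x8400; big→ 84 00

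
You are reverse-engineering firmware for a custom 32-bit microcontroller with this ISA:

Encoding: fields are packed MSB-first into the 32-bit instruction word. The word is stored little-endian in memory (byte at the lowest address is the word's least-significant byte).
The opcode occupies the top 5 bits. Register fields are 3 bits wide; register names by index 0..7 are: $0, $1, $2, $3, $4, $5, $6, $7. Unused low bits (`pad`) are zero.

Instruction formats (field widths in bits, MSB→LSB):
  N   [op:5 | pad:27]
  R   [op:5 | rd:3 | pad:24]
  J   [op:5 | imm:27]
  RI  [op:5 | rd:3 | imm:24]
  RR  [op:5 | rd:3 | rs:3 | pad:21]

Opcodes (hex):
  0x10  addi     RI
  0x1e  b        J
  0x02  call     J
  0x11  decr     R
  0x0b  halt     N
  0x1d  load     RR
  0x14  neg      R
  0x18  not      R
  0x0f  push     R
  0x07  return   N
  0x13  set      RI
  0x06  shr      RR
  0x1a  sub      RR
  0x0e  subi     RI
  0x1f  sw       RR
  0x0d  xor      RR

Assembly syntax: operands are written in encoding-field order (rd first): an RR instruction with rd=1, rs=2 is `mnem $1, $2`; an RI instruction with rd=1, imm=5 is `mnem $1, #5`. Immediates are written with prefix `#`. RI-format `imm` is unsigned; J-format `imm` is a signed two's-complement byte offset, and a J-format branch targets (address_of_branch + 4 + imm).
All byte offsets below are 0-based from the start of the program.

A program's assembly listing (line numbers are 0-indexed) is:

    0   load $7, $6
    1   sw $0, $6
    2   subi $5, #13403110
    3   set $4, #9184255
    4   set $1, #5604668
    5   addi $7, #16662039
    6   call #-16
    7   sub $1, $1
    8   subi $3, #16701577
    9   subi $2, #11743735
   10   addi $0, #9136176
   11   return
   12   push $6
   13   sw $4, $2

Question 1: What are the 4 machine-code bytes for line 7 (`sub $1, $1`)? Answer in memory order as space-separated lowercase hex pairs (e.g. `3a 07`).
L7: sub op=0x1a:5|rd=1:3|rs=1:3|pad=0:21 ⇒ 0xd1200000 ⇒ little 00 00 20 d1

00 00 20 d1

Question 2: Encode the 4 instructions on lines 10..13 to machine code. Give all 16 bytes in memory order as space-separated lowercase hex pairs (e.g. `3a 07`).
30 68 8b 80 00 00 00 38 00 00 00 7e 00 00 40 fc

L10: addi op=0x10:5|rd=0:3|imm=9136176:24 ⇒ 0x808b6830 ⇒ little 30 68 8b 80
L11: return op=0x7:5|pad=0:27 ⇒ 0x38000000 ⇒ little 00 00 00 38
L12: push op=0xf:5|rd=6:3|pad=0:24 ⇒ 0x7e000000 ⇒ little 00 00 00 7e
L13: sw op=0x1f:5|rd=4:3|rs=2:3|pad=0:21 ⇒ 0xfc400000 ⇒ little 00 00 40 fc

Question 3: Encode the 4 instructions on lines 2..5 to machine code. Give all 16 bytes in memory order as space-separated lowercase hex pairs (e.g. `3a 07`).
line 2 (subi): pack op=0xe:5|rd=5:3|imm=13403110:24 = 0x75cc83e6; little→ e6 83 cc 75
line 3 (set): pack op=0x13:5|rd=4:3|imm=9184255:24 = 0x9c8c23ff; little→ ff 23 8c 9c
line 4 (set): pack op=0x13:5|rd=1:3|imm=5604668:24 = 0x9955853c; little→ 3c 85 55 99
line 5 (addi): pack op=0x10:5|rd=7:3|imm=16662039:24 = 0x87fe3e17; little→ 17 3e fe 87

e6 83 cc 75 ff 23 8c 9c 3c 85 55 99 17 3e fe 87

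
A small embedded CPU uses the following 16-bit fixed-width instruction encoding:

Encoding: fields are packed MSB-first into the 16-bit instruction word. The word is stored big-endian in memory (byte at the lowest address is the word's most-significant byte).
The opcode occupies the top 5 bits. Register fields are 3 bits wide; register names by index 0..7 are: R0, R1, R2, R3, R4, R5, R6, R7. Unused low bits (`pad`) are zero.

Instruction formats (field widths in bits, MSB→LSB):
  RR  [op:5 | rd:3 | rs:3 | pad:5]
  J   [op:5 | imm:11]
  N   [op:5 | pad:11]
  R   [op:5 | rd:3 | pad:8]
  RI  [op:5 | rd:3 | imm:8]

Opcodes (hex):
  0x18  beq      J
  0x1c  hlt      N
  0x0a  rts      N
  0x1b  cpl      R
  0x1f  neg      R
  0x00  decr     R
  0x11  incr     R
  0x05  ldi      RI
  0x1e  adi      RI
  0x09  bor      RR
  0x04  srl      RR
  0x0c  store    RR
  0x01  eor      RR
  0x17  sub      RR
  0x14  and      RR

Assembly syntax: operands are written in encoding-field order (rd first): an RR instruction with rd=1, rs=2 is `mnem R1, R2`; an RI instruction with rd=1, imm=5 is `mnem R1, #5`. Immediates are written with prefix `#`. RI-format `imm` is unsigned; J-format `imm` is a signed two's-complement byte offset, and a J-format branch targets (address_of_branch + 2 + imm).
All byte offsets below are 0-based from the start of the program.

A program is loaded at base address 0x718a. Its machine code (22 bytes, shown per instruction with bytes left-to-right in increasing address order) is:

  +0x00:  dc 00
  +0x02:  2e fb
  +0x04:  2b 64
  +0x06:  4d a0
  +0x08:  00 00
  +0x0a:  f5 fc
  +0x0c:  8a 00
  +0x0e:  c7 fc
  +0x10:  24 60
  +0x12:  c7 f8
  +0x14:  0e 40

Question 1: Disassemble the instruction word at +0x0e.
@+0e  big-endian(c7 fc) = 0xc7fc
  top 5b → 0x18 → beq [J]
  imm: (w>>0)&0x7ff=0x7fc (s11→-4) → #-4

beq #-4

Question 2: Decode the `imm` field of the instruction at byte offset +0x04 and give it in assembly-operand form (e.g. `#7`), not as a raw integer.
+0x04: 2b 64 ⇒ word 0x2b64 (big)
  top 5b → 0x5 → ldi [RI]
  rd@[10:8]=0x3 ⇒ R3
  imm@[7:0]=0x64 ⇒ #100

#100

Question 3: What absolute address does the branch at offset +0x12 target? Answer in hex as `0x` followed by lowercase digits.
+0x12: c7 f8 ⇒ word 0xc7f8 (big)
  opcode bits[15:11]=0x18: beq/J
  [10:0] imm=2040 (s11→-8) = #-8
  target = base 0x718a + off 0x12 + 2 + imm -8 = 0x7196

0x7196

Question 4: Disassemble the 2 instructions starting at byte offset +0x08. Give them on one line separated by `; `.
decr R0; adi R5, #252

+0x08: 00 00 ⇒ word 0x0000 (big)
  op=0x0000>>11=0x0 ⇒ decr (R)
  rd@[10:8]=0x0 ⇒ R0
+0x0a: f5 fc ⇒ word 0xf5fc (big)
  op=0xf5fc>>11=0x1e ⇒ adi (RI)
  rd@[10:8]=0x5 ⇒ R5
  imm@[7:0]=0xfc ⇒ #252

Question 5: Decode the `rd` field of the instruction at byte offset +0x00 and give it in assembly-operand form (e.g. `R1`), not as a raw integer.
R4

@+00  big-endian(dc 00) = 0xdc00
  op=0xdc00>>11=0x1b ⇒ cpl (R)
  rd@[10:8]=0x4 ⇒ R4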